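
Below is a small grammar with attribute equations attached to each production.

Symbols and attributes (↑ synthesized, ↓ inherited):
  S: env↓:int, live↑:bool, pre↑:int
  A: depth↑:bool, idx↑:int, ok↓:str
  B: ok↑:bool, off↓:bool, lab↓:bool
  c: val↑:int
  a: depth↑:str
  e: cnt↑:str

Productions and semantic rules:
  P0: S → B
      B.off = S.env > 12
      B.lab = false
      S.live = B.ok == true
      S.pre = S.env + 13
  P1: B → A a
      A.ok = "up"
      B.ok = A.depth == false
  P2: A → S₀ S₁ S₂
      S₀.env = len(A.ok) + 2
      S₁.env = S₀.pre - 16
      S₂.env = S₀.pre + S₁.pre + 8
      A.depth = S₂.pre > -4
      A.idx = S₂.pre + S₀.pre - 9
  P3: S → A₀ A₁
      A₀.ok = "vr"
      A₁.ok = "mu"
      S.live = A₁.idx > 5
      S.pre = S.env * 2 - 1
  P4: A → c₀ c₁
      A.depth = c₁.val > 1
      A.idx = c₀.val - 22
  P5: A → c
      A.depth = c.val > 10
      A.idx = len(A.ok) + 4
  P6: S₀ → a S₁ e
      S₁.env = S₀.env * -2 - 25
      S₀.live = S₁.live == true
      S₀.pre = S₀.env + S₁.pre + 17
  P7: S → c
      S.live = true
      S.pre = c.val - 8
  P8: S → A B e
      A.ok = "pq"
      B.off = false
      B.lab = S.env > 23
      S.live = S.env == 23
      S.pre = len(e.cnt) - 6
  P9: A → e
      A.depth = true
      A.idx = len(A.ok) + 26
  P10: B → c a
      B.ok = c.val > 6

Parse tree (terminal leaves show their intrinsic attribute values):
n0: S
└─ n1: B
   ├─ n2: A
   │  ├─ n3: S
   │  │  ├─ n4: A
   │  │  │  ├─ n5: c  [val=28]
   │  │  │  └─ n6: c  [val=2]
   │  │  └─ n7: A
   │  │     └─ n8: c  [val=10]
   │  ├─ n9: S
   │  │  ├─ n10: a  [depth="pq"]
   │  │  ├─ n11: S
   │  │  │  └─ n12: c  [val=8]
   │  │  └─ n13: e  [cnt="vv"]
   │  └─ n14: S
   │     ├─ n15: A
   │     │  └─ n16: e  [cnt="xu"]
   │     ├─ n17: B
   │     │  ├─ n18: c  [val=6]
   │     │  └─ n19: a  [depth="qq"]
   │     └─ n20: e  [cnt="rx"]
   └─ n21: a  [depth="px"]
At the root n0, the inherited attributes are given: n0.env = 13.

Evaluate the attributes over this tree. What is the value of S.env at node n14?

23

1. n0.env = 13  [given at root]
2. n1.off = true  [S.env > 12]
3. n1.lab = false  [false]
4. n2.ok = "up"  ["up"]
5. n3.env = 4  [len(A.ok) + 2]
6. n4.ok = "vr"  ["vr"]
7. n5.val = 28  [terminal]
8. n6.val = 2  [terminal]
9. n4.depth = true  [c₁.val > 1]
10. n4.idx = 6  [c₀.val - 22]
11. n7.ok = "mu"  ["mu"]
12. n8.val = 10  [terminal]
13. n7.depth = false  [c.val > 10]
14. n7.idx = 6  [len(A.ok) + 4]
15. n3.live = true  [A₁.idx > 5]
16. n3.pre = 7  [S.env * 2 - 1]
17. n9.env = -9  [S₀.pre - 16]
18. n10.depth = "pq"  [terminal]
19. n11.env = -7  [S₀.env * -2 - 25]
20. n12.val = 8  [terminal]
21. n11.live = true  [true]
22. n11.pre = 0  [c.val - 8]
23. n13.cnt = "vv"  [terminal]
24. n9.live = true  [S₁.live == true]
25. n9.pre = 8  [S₀.env + S₁.pre + 17]
26. n14.env = 23  [S₀.pre + S₁.pre + 8]
27. n15.ok = "pq"  ["pq"]
28. n16.cnt = "xu"  [terminal]
29. n15.depth = true  [true]
30. n15.idx = 28  [len(A.ok) + 26]
31. n17.off = false  [false]
32. n17.lab = false  [S.env > 23]
33. n18.val = 6  [terminal]
34. n19.depth = "qq"  [terminal]
35. n17.ok = false  [c.val > 6]
36. n20.cnt = "rx"  [terminal]
37. n14.live = true  [S.env == 23]
38. n14.pre = -4  [len(e.cnt) - 6]
39. n2.depth = false  [S₂.pre > -4]
40. n2.idx = -6  [S₂.pre + S₀.pre - 9]
41. n21.depth = "px"  [terminal]
42. n1.ok = true  [A.depth == false]
43. n0.live = true  [B.ok == true]
44. n0.pre = 26  [S.env + 13]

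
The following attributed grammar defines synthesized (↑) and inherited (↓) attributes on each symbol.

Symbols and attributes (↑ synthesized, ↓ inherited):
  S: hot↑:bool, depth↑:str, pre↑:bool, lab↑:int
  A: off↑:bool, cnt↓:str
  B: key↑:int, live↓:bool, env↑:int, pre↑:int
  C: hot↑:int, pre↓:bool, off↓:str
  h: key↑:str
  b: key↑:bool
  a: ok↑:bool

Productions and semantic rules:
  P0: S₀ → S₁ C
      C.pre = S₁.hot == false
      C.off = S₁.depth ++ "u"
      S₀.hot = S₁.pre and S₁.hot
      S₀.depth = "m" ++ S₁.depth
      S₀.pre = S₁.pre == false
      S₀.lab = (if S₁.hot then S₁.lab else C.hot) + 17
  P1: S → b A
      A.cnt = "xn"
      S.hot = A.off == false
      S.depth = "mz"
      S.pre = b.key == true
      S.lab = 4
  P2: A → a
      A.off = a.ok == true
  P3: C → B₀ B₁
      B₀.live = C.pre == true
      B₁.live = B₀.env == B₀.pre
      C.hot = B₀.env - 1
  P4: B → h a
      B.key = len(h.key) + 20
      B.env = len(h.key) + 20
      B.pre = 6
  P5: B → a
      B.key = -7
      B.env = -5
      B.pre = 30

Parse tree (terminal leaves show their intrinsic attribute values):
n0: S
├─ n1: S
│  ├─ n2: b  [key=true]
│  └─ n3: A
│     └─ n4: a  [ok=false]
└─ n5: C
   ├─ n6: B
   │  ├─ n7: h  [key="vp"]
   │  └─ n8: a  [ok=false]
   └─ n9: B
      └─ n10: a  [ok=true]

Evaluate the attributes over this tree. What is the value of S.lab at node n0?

1. n2.key = true  [terminal]
2. n3.cnt = "xn"  ["xn"]
3. n4.ok = false  [terminal]
4. n3.off = false  [a.ok == true]
5. n1.hot = true  [A.off == false]
6. n1.depth = "mz"  ["mz"]
7. n1.pre = true  [b.key == true]
8. n1.lab = 4  [4]
9. n5.pre = false  [S₁.hot == false]
10. n5.off = "mzu"  [S₁.depth ++ "u"]
11. n6.live = false  [C.pre == true]
12. n7.key = "vp"  [terminal]
13. n8.ok = false  [terminal]
14. n6.key = 22  [len(h.key) + 20]
15. n6.env = 22  [len(h.key) + 20]
16. n6.pre = 6  [6]
17. n9.live = false  [B₀.env == B₀.pre]
18. n10.ok = true  [terminal]
19. n9.key = -7  [-7]
20. n9.env = -5  [-5]
21. n9.pre = 30  [30]
22. n5.hot = 21  [B₀.env - 1]
23. n0.hot = true  [S₁.pre and S₁.hot]
24. n0.depth = "mmz"  ["m" ++ S₁.depth]
25. n0.pre = false  [S₁.pre == false]
26. n0.lab = 21  [(if S₁.hot then S₁.lab else C.hot) + 17]

21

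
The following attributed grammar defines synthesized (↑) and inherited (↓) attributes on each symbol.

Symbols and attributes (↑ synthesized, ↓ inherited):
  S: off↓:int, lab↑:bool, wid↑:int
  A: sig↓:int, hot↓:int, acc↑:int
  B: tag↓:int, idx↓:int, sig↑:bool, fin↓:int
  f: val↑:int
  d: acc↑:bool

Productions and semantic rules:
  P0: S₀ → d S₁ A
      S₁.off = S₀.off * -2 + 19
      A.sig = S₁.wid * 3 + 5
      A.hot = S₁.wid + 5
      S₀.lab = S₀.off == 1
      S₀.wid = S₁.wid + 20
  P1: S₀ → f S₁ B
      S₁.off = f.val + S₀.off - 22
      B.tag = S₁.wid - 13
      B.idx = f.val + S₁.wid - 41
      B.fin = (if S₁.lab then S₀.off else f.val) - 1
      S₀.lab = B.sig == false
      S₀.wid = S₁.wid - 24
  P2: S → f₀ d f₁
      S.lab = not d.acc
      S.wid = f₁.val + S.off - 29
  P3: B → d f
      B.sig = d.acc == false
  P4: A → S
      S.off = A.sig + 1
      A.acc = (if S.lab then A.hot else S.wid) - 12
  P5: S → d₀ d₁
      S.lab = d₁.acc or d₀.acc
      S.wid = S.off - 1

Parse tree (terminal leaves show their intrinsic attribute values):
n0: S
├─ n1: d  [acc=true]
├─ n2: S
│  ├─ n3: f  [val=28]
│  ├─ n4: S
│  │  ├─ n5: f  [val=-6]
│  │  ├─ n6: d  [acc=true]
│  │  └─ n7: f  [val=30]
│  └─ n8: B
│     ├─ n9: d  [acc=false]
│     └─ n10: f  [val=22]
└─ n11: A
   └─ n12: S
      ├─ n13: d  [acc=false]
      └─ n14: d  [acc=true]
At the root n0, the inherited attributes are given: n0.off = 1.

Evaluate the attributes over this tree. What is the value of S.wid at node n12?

5

1. n0.off = 1  [given at root]
2. n1.acc = true  [terminal]
3. n2.off = 17  [S₀.off * -2 + 19]
4. n3.val = 28  [terminal]
5. n4.off = 23  [f.val + S₀.off - 22]
6. n5.val = -6  [terminal]
7. n6.acc = true  [terminal]
8. n7.val = 30  [terminal]
9. n4.lab = false  [not d.acc]
10. n4.wid = 24  [f₁.val + S.off - 29]
11. n8.tag = 11  [S₁.wid - 13]
12. n8.idx = 11  [f.val + S₁.wid - 41]
13. n8.fin = 27  [(if S₁.lab then S₀.off else f.val) - 1]
14. n9.acc = false  [terminal]
15. n10.val = 22  [terminal]
16. n8.sig = true  [d.acc == false]
17. n2.lab = false  [B.sig == false]
18. n2.wid = 0  [S₁.wid - 24]
19. n11.sig = 5  [S₁.wid * 3 + 5]
20. n11.hot = 5  [S₁.wid + 5]
21. n12.off = 6  [A.sig + 1]
22. n13.acc = false  [terminal]
23. n14.acc = true  [terminal]
24. n12.lab = true  [d₁.acc or d₀.acc]
25. n12.wid = 5  [S.off - 1]
26. n11.acc = -7  [(if S.lab then A.hot else S.wid) - 12]
27. n0.lab = true  [S₀.off == 1]
28. n0.wid = 20  [S₁.wid + 20]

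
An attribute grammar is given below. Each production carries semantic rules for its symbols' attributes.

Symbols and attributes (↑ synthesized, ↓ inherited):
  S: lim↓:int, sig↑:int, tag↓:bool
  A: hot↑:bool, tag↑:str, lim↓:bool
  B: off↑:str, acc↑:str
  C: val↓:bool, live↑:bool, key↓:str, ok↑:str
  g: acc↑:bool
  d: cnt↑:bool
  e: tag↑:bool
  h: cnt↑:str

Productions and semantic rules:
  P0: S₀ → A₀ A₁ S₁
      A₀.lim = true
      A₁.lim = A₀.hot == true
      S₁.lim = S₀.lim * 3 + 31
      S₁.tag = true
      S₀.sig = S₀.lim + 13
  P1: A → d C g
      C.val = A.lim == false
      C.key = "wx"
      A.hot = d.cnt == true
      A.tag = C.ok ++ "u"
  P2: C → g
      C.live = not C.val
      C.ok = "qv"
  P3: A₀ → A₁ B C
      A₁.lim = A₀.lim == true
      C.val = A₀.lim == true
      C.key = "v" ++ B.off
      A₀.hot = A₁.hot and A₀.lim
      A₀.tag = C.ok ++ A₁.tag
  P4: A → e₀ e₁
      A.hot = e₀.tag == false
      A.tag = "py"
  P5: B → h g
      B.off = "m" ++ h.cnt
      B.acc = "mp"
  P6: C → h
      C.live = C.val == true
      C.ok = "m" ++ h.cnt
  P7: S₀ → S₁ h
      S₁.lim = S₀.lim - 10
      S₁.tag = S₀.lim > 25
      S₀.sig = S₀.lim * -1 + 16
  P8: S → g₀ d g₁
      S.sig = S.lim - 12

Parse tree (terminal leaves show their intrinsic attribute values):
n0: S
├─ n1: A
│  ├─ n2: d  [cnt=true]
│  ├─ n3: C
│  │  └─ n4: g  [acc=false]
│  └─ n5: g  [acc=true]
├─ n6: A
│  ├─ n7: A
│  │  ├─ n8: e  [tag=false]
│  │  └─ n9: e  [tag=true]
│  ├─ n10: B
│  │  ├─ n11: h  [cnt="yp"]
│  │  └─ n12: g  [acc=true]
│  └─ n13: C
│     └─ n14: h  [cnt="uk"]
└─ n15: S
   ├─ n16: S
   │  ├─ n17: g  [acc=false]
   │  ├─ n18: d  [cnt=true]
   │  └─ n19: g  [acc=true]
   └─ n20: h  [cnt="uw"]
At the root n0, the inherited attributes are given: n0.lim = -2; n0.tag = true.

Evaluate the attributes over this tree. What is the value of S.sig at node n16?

1. n0.lim = -2  [given at root]
2. n0.tag = true  [given at root]
3. n1.lim = true  [true]
4. n2.cnt = true  [terminal]
5. n3.val = false  [A.lim == false]
6. n3.key = "wx"  ["wx"]
7. n4.acc = false  [terminal]
8. n3.live = true  [not C.val]
9. n3.ok = "qv"  ["qv"]
10. n5.acc = true  [terminal]
11. n1.hot = true  [d.cnt == true]
12. n1.tag = "qvu"  [C.ok ++ "u"]
13. n6.lim = true  [A₀.hot == true]
14. n7.lim = true  [A₀.lim == true]
15. n8.tag = false  [terminal]
16. n9.tag = true  [terminal]
17. n7.hot = true  [e₀.tag == false]
18. n7.tag = "py"  ["py"]
19. n11.cnt = "yp"  [terminal]
20. n12.acc = true  [terminal]
21. n10.off = "myp"  ["m" ++ h.cnt]
22. n10.acc = "mp"  ["mp"]
23. n13.val = true  [A₀.lim == true]
24. n13.key = "vmyp"  ["v" ++ B.off]
25. n14.cnt = "uk"  [terminal]
26. n13.live = true  [C.val == true]
27. n13.ok = "muk"  ["m" ++ h.cnt]
28. n6.hot = true  [A₁.hot and A₀.lim]
29. n6.tag = "mukpy"  [C.ok ++ A₁.tag]
30. n15.lim = 25  [S₀.lim * 3 + 31]
31. n15.tag = true  [true]
32. n16.lim = 15  [S₀.lim - 10]
33. n16.tag = false  [S₀.lim > 25]
34. n17.acc = false  [terminal]
35. n18.cnt = true  [terminal]
36. n19.acc = true  [terminal]
37. n16.sig = 3  [S.lim - 12]
38. n20.cnt = "uw"  [terminal]
39. n15.sig = -9  [S₀.lim * -1 + 16]
40. n0.sig = 11  [S₀.lim + 13]

3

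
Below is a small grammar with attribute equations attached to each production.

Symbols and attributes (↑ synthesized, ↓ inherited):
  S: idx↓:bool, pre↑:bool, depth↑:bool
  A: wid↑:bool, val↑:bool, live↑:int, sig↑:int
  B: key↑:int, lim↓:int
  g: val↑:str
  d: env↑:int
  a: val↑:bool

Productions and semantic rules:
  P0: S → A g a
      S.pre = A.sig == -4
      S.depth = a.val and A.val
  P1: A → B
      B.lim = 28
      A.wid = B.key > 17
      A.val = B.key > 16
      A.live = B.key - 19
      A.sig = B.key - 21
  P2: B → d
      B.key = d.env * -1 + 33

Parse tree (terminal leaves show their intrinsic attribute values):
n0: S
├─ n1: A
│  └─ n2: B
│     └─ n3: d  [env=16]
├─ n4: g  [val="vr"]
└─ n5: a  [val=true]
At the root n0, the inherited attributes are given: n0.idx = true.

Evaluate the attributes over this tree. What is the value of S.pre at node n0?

1. n0.idx = true  [given at root]
2. n2.lim = 28  [28]
3. n3.env = 16  [terminal]
4. n2.key = 17  [d.env * -1 + 33]
5. n1.wid = false  [B.key > 17]
6. n1.val = true  [B.key > 16]
7. n1.live = -2  [B.key - 19]
8. n1.sig = -4  [B.key - 21]
9. n4.val = "vr"  [terminal]
10. n5.val = true  [terminal]
11. n0.pre = true  [A.sig == -4]
12. n0.depth = true  [a.val and A.val]

true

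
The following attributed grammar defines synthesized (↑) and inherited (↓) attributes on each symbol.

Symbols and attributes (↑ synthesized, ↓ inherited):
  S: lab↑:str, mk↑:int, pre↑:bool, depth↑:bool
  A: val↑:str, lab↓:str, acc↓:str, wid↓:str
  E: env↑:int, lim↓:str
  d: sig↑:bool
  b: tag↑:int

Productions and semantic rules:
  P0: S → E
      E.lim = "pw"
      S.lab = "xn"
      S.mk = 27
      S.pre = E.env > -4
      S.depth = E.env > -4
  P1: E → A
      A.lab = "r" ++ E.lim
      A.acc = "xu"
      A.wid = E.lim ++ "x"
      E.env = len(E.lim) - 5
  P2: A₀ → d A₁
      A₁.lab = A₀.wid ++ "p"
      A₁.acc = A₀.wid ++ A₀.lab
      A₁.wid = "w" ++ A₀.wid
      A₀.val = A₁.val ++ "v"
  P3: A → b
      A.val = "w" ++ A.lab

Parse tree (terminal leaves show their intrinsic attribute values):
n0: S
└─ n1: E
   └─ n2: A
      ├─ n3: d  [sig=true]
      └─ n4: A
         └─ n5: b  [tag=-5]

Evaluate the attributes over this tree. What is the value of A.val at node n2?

1. n1.lim = "pw"  ["pw"]
2. n2.lab = "rpw"  ["r" ++ E.lim]
3. n2.acc = "xu"  ["xu"]
4. n2.wid = "pwx"  [E.lim ++ "x"]
5. n3.sig = true  [terminal]
6. n4.lab = "pwxp"  [A₀.wid ++ "p"]
7. n4.acc = "pwxrpw"  [A₀.wid ++ A₀.lab]
8. n4.wid = "wpwx"  ["w" ++ A₀.wid]
9. n5.tag = -5  [terminal]
10. n4.val = "wpwxp"  ["w" ++ A.lab]
11. n2.val = "wpwxpv"  [A₁.val ++ "v"]
12. n1.env = -3  [len(E.lim) - 5]
13. n0.lab = "xn"  ["xn"]
14. n0.mk = 27  [27]
15. n0.pre = true  [E.env > -4]
16. n0.depth = true  [E.env > -4]

"wpwxpv"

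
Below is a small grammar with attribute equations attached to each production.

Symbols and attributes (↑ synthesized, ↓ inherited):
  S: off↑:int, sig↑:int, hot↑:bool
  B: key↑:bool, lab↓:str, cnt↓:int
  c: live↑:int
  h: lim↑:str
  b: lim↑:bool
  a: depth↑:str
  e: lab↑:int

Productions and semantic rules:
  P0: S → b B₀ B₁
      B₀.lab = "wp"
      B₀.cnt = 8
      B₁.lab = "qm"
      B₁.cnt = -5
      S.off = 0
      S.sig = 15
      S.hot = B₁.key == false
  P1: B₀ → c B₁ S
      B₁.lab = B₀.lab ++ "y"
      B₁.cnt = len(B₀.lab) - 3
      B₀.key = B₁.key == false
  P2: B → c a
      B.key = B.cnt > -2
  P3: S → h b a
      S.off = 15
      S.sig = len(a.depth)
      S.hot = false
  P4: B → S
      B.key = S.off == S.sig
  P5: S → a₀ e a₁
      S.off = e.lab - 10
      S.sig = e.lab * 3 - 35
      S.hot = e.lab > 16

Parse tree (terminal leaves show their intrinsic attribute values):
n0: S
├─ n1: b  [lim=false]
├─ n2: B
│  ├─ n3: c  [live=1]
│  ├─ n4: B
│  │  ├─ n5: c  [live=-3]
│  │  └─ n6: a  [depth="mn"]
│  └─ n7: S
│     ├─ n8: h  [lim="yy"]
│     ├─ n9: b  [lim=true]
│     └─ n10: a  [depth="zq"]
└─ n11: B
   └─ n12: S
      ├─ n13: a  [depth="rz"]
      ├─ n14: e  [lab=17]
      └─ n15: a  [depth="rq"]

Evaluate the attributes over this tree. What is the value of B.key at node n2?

1. n1.lim = false  [terminal]
2. n2.lab = "wp"  ["wp"]
3. n2.cnt = 8  [8]
4. n3.live = 1  [terminal]
5. n4.lab = "wpy"  [B₀.lab ++ "y"]
6. n4.cnt = -1  [len(B₀.lab) - 3]
7. n5.live = -3  [terminal]
8. n6.depth = "mn"  [terminal]
9. n4.key = true  [B.cnt > -2]
10. n8.lim = "yy"  [terminal]
11. n9.lim = true  [terminal]
12. n10.depth = "zq"  [terminal]
13. n7.off = 15  [15]
14. n7.sig = 2  [len(a.depth)]
15. n7.hot = false  [false]
16. n2.key = false  [B₁.key == false]
17. n11.lab = "qm"  ["qm"]
18. n11.cnt = -5  [-5]
19. n13.depth = "rz"  [terminal]
20. n14.lab = 17  [terminal]
21. n15.depth = "rq"  [terminal]
22. n12.off = 7  [e.lab - 10]
23. n12.sig = 16  [e.lab * 3 - 35]
24. n12.hot = true  [e.lab > 16]
25. n11.key = false  [S.off == S.sig]
26. n0.off = 0  [0]
27. n0.sig = 15  [15]
28. n0.hot = true  [B₁.key == false]

false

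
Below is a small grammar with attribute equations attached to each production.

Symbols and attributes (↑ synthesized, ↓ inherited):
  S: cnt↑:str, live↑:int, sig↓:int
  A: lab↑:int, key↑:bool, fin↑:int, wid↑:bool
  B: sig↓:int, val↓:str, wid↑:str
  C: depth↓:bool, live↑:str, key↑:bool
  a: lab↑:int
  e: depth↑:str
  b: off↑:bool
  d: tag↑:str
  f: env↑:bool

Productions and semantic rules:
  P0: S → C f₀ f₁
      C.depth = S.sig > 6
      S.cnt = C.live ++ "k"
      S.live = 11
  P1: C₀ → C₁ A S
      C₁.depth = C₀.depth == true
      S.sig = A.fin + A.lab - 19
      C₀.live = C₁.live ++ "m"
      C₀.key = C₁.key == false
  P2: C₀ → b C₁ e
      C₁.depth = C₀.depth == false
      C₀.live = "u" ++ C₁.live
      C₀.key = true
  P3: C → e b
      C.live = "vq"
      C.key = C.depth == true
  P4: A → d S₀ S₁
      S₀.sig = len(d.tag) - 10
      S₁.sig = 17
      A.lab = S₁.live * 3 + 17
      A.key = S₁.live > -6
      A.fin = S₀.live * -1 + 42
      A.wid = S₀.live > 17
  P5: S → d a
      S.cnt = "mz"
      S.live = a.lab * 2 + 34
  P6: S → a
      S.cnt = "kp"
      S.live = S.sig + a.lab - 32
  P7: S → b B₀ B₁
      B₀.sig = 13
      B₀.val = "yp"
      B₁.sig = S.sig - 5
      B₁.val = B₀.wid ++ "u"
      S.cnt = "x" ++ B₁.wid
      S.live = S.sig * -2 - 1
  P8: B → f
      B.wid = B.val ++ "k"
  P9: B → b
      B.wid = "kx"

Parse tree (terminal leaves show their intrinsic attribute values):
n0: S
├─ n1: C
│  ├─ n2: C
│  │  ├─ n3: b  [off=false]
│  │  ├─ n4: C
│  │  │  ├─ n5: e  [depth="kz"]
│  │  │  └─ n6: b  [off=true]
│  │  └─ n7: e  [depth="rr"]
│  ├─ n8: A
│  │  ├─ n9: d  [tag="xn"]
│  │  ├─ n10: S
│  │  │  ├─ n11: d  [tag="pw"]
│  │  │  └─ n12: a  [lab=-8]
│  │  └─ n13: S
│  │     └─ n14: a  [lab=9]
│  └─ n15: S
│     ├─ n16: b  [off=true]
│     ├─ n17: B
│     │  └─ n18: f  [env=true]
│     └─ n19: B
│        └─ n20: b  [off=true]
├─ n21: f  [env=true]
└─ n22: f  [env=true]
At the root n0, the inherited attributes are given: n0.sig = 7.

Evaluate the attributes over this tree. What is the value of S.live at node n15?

-9

1. n0.sig = 7  [given at root]
2. n1.depth = true  [S.sig > 6]
3. n2.depth = true  [C₀.depth == true]
4. n3.off = false  [terminal]
5. n4.depth = false  [C₀.depth == false]
6. n5.depth = "kz"  [terminal]
7. n6.off = true  [terminal]
8. n4.live = "vq"  ["vq"]
9. n4.key = false  [C.depth == true]
10. n7.depth = "rr"  [terminal]
11. n2.live = "uvq"  ["u" ++ C₁.live]
12. n2.key = true  [true]
13. n9.tag = "xn"  [terminal]
14. n10.sig = -8  [len(d.tag) - 10]
15. n11.tag = "pw"  [terminal]
16. n12.lab = -8  [terminal]
17. n10.cnt = "mz"  ["mz"]
18. n10.live = 18  [a.lab * 2 + 34]
19. n13.sig = 17  [17]
20. n14.lab = 9  [terminal]
21. n13.cnt = "kp"  ["kp"]
22. n13.live = -6  [S.sig + a.lab - 32]
23. n8.lab = -1  [S₁.live * 3 + 17]
24. n8.key = false  [S₁.live > -6]
25. n8.fin = 24  [S₀.live * -1 + 42]
26. n8.wid = true  [S₀.live > 17]
27. n15.sig = 4  [A.fin + A.lab - 19]
28. n16.off = true  [terminal]
29. n17.sig = 13  [13]
30. n17.val = "yp"  ["yp"]
31. n18.env = true  [terminal]
32. n17.wid = "ypk"  [B.val ++ "k"]
33. n19.sig = -1  [S.sig - 5]
34. n19.val = "ypku"  [B₀.wid ++ "u"]
35. n20.off = true  [terminal]
36. n19.wid = "kx"  ["kx"]
37. n15.cnt = "xkx"  ["x" ++ B₁.wid]
38. n15.live = -9  [S.sig * -2 - 1]
39. n1.live = "uvqm"  [C₁.live ++ "m"]
40. n1.key = false  [C₁.key == false]
41. n21.env = true  [terminal]
42. n22.env = true  [terminal]
43. n0.cnt = "uvqmk"  [C.live ++ "k"]
44. n0.live = 11  [11]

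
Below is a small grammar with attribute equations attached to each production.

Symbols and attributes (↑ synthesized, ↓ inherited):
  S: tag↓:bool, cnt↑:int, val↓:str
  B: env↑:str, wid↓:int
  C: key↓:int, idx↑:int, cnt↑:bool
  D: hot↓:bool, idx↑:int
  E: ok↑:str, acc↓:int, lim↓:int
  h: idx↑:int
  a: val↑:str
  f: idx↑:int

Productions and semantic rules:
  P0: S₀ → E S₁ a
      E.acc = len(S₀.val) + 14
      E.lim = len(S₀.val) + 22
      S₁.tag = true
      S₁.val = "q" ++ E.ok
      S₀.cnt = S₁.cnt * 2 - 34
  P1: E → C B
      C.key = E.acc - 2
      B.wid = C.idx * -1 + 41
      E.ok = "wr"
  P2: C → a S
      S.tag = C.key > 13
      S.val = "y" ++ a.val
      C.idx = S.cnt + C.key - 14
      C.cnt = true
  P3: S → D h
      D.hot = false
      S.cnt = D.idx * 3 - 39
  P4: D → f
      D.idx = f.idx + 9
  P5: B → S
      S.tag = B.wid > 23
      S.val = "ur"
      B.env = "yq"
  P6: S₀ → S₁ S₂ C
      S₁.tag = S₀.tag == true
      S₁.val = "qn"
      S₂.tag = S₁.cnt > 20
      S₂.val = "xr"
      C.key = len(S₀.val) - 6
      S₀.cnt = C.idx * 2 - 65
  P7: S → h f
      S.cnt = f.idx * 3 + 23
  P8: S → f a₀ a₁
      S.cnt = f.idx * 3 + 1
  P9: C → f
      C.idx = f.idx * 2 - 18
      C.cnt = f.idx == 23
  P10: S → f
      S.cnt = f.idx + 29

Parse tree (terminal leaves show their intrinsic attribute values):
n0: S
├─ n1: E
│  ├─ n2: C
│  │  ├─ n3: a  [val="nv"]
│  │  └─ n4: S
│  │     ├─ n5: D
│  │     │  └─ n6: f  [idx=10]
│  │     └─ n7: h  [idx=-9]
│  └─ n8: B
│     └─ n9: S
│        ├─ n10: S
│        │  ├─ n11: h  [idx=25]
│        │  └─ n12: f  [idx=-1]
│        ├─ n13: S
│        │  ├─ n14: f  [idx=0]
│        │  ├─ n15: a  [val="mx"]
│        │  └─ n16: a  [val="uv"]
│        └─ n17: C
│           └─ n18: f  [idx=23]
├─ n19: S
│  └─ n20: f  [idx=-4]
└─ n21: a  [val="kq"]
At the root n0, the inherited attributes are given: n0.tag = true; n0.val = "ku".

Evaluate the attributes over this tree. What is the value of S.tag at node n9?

false

1. n0.tag = true  [given at root]
2. n0.val = "ku"  [given at root]
3. n1.acc = 16  [len(S₀.val) + 14]
4. n1.lim = 24  [len(S₀.val) + 22]
5. n2.key = 14  [E.acc - 2]
6. n3.val = "nv"  [terminal]
7. n4.tag = true  [C.key > 13]
8. n4.val = "ynv"  ["y" ++ a.val]
9. n5.hot = false  [false]
10. n6.idx = 10  [terminal]
11. n5.idx = 19  [f.idx + 9]
12. n7.idx = -9  [terminal]
13. n4.cnt = 18  [D.idx * 3 - 39]
14. n2.idx = 18  [S.cnt + C.key - 14]
15. n2.cnt = true  [true]
16. n8.wid = 23  [C.idx * -1 + 41]
17. n9.tag = false  [B.wid > 23]
18. n9.val = "ur"  ["ur"]
19. n10.tag = false  [S₀.tag == true]
20. n10.val = "qn"  ["qn"]
21. n11.idx = 25  [terminal]
22. n12.idx = -1  [terminal]
23. n10.cnt = 20  [f.idx * 3 + 23]
24. n13.tag = false  [S₁.cnt > 20]
25. n13.val = "xr"  ["xr"]
26. n14.idx = 0  [terminal]
27. n15.val = "mx"  [terminal]
28. n16.val = "uv"  [terminal]
29. n13.cnt = 1  [f.idx * 3 + 1]
30. n17.key = -4  [len(S₀.val) - 6]
31. n18.idx = 23  [terminal]
32. n17.idx = 28  [f.idx * 2 - 18]
33. n17.cnt = true  [f.idx == 23]
34. n9.cnt = -9  [C.idx * 2 - 65]
35. n8.env = "yq"  ["yq"]
36. n1.ok = "wr"  ["wr"]
37. n19.tag = true  [true]
38. n19.val = "qwr"  ["q" ++ E.ok]
39. n20.idx = -4  [terminal]
40. n19.cnt = 25  [f.idx + 29]
41. n21.val = "kq"  [terminal]
42. n0.cnt = 16  [S₁.cnt * 2 - 34]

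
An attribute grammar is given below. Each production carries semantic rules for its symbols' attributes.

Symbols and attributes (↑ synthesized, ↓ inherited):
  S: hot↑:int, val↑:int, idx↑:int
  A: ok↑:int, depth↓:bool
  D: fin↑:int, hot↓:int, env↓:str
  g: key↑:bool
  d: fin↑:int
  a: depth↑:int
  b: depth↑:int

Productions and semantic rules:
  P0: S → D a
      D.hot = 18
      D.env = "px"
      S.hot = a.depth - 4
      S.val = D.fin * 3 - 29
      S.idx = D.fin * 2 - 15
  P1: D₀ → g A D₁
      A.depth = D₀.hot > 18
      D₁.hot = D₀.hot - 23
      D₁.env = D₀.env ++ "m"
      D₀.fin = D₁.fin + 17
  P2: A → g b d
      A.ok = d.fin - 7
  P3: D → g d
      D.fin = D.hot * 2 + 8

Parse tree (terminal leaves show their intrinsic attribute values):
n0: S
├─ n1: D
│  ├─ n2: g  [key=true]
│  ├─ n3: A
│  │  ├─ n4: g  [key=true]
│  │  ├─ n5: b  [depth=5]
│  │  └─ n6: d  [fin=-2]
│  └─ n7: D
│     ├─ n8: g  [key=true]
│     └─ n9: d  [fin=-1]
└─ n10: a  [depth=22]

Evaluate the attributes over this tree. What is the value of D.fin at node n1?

15

1. n1.hot = 18  [18]
2. n1.env = "px"  ["px"]
3. n2.key = true  [terminal]
4. n3.depth = false  [D₀.hot > 18]
5. n4.key = true  [terminal]
6. n5.depth = 5  [terminal]
7. n6.fin = -2  [terminal]
8. n3.ok = -9  [d.fin - 7]
9. n7.hot = -5  [D₀.hot - 23]
10. n7.env = "pxm"  [D₀.env ++ "m"]
11. n8.key = true  [terminal]
12. n9.fin = -1  [terminal]
13. n7.fin = -2  [D.hot * 2 + 8]
14. n1.fin = 15  [D₁.fin + 17]
15. n10.depth = 22  [terminal]
16. n0.hot = 18  [a.depth - 4]
17. n0.val = 16  [D.fin * 3 - 29]
18. n0.idx = 15  [D.fin * 2 - 15]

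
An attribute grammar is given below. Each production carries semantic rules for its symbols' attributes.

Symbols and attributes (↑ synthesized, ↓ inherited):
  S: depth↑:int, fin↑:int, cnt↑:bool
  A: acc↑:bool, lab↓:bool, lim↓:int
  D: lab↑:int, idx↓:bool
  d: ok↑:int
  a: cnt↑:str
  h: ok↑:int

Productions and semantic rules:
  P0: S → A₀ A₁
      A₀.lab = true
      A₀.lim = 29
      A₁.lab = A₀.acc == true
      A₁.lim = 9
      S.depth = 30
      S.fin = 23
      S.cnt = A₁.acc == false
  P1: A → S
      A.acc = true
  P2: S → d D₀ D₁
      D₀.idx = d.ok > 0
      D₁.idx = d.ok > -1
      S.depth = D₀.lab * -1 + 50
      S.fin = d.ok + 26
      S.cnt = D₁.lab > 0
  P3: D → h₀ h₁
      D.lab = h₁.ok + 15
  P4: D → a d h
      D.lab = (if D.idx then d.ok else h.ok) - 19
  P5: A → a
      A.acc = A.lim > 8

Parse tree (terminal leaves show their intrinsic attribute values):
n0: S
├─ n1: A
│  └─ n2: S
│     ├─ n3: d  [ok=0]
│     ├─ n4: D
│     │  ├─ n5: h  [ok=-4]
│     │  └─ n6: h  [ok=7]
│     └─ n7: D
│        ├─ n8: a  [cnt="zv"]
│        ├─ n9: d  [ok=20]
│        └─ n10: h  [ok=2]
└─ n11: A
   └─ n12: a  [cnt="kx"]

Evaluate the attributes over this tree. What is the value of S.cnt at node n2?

true

1. n1.lab = true  [true]
2. n1.lim = 29  [29]
3. n3.ok = 0  [terminal]
4. n4.idx = false  [d.ok > 0]
5. n5.ok = -4  [terminal]
6. n6.ok = 7  [terminal]
7. n4.lab = 22  [h₁.ok + 15]
8. n7.idx = true  [d.ok > -1]
9. n8.cnt = "zv"  [terminal]
10. n9.ok = 20  [terminal]
11. n10.ok = 2  [terminal]
12. n7.lab = 1  [(if D.idx then d.ok else h.ok) - 19]
13. n2.depth = 28  [D₀.lab * -1 + 50]
14. n2.fin = 26  [d.ok + 26]
15. n2.cnt = true  [D₁.lab > 0]
16. n1.acc = true  [true]
17. n11.lab = true  [A₀.acc == true]
18. n11.lim = 9  [9]
19. n12.cnt = "kx"  [terminal]
20. n11.acc = true  [A.lim > 8]
21. n0.depth = 30  [30]
22. n0.fin = 23  [23]
23. n0.cnt = false  [A₁.acc == false]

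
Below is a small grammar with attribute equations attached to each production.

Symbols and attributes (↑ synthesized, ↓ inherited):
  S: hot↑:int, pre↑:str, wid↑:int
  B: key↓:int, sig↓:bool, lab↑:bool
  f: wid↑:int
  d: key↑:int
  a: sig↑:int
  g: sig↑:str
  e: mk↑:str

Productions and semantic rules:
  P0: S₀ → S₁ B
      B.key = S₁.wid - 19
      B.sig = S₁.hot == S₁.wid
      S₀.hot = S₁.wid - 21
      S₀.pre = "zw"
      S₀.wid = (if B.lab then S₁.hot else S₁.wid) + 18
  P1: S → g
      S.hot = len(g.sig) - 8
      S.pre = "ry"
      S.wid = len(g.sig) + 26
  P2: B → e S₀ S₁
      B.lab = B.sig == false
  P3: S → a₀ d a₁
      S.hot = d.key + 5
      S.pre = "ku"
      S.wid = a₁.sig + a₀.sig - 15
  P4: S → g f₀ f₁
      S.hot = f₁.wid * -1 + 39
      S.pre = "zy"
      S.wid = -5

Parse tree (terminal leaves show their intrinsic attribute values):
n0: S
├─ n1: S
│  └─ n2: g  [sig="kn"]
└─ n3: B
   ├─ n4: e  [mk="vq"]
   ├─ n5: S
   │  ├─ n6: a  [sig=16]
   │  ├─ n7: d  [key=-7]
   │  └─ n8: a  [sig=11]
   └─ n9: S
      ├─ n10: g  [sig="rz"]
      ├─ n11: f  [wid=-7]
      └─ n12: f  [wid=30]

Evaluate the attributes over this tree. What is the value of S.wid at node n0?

1. n2.sig = "kn"  [terminal]
2. n1.hot = -6  [len(g.sig) - 8]
3. n1.pre = "ry"  ["ry"]
4. n1.wid = 28  [len(g.sig) + 26]
5. n3.key = 9  [S₁.wid - 19]
6. n3.sig = false  [S₁.hot == S₁.wid]
7. n4.mk = "vq"  [terminal]
8. n6.sig = 16  [terminal]
9. n7.key = -7  [terminal]
10. n8.sig = 11  [terminal]
11. n5.hot = -2  [d.key + 5]
12. n5.pre = "ku"  ["ku"]
13. n5.wid = 12  [a₁.sig + a₀.sig - 15]
14. n10.sig = "rz"  [terminal]
15. n11.wid = -7  [terminal]
16. n12.wid = 30  [terminal]
17. n9.hot = 9  [f₁.wid * -1 + 39]
18. n9.pre = "zy"  ["zy"]
19. n9.wid = -5  [-5]
20. n3.lab = true  [B.sig == false]
21. n0.hot = 7  [S₁.wid - 21]
22. n0.pre = "zw"  ["zw"]
23. n0.wid = 12  [(if B.lab then S₁.hot else S₁.wid) + 18]

12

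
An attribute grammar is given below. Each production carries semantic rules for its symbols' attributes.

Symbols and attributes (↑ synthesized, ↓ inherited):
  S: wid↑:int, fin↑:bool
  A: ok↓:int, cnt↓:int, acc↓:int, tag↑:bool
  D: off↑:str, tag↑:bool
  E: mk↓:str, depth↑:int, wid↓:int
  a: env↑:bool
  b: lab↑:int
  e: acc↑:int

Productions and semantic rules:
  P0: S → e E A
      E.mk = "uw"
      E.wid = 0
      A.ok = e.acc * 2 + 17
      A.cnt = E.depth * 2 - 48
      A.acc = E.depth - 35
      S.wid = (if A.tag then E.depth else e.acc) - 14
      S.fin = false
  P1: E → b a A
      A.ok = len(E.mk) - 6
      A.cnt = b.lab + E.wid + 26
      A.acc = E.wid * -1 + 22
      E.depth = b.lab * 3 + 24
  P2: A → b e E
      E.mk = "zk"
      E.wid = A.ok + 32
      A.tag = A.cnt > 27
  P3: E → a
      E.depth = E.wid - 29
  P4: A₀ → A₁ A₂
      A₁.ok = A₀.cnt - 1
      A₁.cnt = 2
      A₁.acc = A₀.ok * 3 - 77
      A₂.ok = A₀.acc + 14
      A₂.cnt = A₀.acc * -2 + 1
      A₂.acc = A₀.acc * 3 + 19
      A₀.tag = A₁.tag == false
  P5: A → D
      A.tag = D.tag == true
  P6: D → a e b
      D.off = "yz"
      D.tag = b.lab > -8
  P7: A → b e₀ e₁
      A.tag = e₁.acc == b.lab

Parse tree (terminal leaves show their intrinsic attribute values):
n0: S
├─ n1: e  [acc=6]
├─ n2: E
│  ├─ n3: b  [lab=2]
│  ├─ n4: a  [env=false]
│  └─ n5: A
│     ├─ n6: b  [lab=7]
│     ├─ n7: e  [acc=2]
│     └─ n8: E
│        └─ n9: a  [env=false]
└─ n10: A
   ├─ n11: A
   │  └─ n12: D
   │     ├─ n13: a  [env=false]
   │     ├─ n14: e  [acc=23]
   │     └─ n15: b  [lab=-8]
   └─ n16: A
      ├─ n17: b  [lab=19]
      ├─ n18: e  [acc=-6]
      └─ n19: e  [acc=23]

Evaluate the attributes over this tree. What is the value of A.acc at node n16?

1. n1.acc = 6  [terminal]
2. n2.mk = "uw"  ["uw"]
3. n2.wid = 0  [0]
4. n3.lab = 2  [terminal]
5. n4.env = false  [terminal]
6. n5.ok = -4  [len(E.mk) - 6]
7. n5.cnt = 28  [b.lab + E.wid + 26]
8. n5.acc = 22  [E.wid * -1 + 22]
9. n6.lab = 7  [terminal]
10. n7.acc = 2  [terminal]
11. n8.mk = "zk"  ["zk"]
12. n8.wid = 28  [A.ok + 32]
13. n9.env = false  [terminal]
14. n8.depth = -1  [E.wid - 29]
15. n5.tag = true  [A.cnt > 27]
16. n2.depth = 30  [b.lab * 3 + 24]
17. n10.ok = 29  [e.acc * 2 + 17]
18. n10.cnt = 12  [E.depth * 2 - 48]
19. n10.acc = -5  [E.depth - 35]
20. n11.ok = 11  [A₀.cnt - 1]
21. n11.cnt = 2  [2]
22. n11.acc = 10  [A₀.ok * 3 - 77]
23. n13.env = false  [terminal]
24. n14.acc = 23  [terminal]
25. n15.lab = -8  [terminal]
26. n12.off = "yz"  ["yz"]
27. n12.tag = false  [b.lab > -8]
28. n11.tag = false  [D.tag == true]
29. n16.ok = 9  [A₀.acc + 14]
30. n16.cnt = 11  [A₀.acc * -2 + 1]
31. n16.acc = 4  [A₀.acc * 3 + 19]
32. n17.lab = 19  [terminal]
33. n18.acc = -6  [terminal]
34. n19.acc = 23  [terminal]
35. n16.tag = false  [e₁.acc == b.lab]
36. n10.tag = true  [A₁.tag == false]
37. n0.wid = 16  [(if A.tag then E.depth else e.acc) - 14]
38. n0.fin = false  [false]

4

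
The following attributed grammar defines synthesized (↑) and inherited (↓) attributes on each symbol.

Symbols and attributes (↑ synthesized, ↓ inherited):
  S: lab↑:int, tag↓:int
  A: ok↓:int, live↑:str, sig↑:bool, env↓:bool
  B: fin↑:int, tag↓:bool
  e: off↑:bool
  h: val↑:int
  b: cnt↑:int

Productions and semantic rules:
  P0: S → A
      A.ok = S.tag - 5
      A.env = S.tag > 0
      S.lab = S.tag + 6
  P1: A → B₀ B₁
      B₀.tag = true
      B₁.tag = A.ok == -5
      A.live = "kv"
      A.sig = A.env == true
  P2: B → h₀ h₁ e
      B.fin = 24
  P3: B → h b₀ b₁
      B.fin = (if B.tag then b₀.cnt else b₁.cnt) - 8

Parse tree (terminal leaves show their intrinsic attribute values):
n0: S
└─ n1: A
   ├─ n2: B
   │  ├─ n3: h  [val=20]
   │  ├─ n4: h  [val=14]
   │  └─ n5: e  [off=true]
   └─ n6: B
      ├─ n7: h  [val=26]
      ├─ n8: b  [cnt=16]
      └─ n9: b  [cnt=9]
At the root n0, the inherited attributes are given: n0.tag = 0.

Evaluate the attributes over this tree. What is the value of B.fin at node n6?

8

1. n0.tag = 0  [given at root]
2. n1.ok = -5  [S.tag - 5]
3. n1.env = false  [S.tag > 0]
4. n2.tag = true  [true]
5. n3.val = 20  [terminal]
6. n4.val = 14  [terminal]
7. n5.off = true  [terminal]
8. n2.fin = 24  [24]
9. n6.tag = true  [A.ok == -5]
10. n7.val = 26  [terminal]
11. n8.cnt = 16  [terminal]
12. n9.cnt = 9  [terminal]
13. n6.fin = 8  [(if B.tag then b₀.cnt else b₁.cnt) - 8]
14. n1.live = "kv"  ["kv"]
15. n1.sig = false  [A.env == true]
16. n0.lab = 6  [S.tag + 6]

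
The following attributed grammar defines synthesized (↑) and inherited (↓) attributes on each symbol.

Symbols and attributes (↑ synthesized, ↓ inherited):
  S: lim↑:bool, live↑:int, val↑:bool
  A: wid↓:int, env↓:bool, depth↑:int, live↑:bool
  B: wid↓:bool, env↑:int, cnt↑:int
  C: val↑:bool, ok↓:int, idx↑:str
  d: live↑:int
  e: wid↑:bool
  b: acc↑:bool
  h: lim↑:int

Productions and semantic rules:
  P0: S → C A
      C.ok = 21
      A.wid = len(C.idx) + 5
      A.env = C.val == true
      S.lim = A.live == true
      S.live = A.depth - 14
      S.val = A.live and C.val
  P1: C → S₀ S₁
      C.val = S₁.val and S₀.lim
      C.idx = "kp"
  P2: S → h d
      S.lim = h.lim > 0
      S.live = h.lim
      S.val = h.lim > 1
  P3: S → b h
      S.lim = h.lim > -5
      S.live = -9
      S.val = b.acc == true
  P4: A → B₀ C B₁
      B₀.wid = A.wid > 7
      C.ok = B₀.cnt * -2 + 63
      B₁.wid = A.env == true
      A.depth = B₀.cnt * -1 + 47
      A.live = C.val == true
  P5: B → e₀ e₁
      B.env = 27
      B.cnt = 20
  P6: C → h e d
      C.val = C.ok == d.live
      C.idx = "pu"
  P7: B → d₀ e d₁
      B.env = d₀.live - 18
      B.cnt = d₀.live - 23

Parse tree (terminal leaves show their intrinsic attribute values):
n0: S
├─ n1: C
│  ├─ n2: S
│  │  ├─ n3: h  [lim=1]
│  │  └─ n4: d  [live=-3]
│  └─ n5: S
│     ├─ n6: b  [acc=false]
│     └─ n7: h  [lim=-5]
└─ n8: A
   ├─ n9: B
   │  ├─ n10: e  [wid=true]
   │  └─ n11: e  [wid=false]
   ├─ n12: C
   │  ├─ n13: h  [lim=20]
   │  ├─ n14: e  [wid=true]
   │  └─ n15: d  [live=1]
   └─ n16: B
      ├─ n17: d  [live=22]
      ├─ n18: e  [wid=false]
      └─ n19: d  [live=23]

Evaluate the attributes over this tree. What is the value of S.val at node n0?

1. n1.ok = 21  [21]
2. n3.lim = 1  [terminal]
3. n4.live = -3  [terminal]
4. n2.lim = true  [h.lim > 0]
5. n2.live = 1  [h.lim]
6. n2.val = false  [h.lim > 1]
7. n6.acc = false  [terminal]
8. n7.lim = -5  [terminal]
9. n5.lim = false  [h.lim > -5]
10. n5.live = -9  [-9]
11. n5.val = false  [b.acc == true]
12. n1.val = false  [S₁.val and S₀.lim]
13. n1.idx = "kp"  ["kp"]
14. n8.wid = 7  [len(C.idx) + 5]
15. n8.env = false  [C.val == true]
16. n9.wid = false  [A.wid > 7]
17. n10.wid = true  [terminal]
18. n11.wid = false  [terminal]
19. n9.env = 27  [27]
20. n9.cnt = 20  [20]
21. n12.ok = 23  [B₀.cnt * -2 + 63]
22. n13.lim = 20  [terminal]
23. n14.wid = true  [terminal]
24. n15.live = 1  [terminal]
25. n12.val = false  [C.ok == d.live]
26. n12.idx = "pu"  ["pu"]
27. n16.wid = false  [A.env == true]
28. n17.live = 22  [terminal]
29. n18.wid = false  [terminal]
30. n19.live = 23  [terminal]
31. n16.env = 4  [d₀.live - 18]
32. n16.cnt = -1  [d₀.live - 23]
33. n8.depth = 27  [B₀.cnt * -1 + 47]
34. n8.live = false  [C.val == true]
35. n0.lim = false  [A.live == true]
36. n0.live = 13  [A.depth - 14]
37. n0.val = false  [A.live and C.val]

false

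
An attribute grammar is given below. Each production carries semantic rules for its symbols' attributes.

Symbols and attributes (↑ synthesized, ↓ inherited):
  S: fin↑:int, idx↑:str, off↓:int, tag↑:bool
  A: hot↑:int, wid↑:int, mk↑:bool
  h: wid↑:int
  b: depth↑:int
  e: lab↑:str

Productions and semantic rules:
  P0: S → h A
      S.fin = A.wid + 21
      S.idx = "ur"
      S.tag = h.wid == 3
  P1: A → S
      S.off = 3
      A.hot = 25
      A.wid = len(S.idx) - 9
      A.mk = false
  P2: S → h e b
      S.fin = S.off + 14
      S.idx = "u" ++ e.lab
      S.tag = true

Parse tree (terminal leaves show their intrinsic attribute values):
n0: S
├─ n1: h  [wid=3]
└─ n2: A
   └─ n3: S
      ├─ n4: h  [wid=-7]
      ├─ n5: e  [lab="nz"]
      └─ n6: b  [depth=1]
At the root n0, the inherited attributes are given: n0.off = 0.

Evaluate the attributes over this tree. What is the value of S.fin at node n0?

15

1. n0.off = 0  [given at root]
2. n1.wid = 3  [terminal]
3. n3.off = 3  [3]
4. n4.wid = -7  [terminal]
5. n5.lab = "nz"  [terminal]
6. n6.depth = 1  [terminal]
7. n3.fin = 17  [S.off + 14]
8. n3.idx = "unz"  ["u" ++ e.lab]
9. n3.tag = true  [true]
10. n2.hot = 25  [25]
11. n2.wid = -6  [len(S.idx) - 9]
12. n2.mk = false  [false]
13. n0.fin = 15  [A.wid + 21]
14. n0.idx = "ur"  ["ur"]
15. n0.tag = true  [h.wid == 3]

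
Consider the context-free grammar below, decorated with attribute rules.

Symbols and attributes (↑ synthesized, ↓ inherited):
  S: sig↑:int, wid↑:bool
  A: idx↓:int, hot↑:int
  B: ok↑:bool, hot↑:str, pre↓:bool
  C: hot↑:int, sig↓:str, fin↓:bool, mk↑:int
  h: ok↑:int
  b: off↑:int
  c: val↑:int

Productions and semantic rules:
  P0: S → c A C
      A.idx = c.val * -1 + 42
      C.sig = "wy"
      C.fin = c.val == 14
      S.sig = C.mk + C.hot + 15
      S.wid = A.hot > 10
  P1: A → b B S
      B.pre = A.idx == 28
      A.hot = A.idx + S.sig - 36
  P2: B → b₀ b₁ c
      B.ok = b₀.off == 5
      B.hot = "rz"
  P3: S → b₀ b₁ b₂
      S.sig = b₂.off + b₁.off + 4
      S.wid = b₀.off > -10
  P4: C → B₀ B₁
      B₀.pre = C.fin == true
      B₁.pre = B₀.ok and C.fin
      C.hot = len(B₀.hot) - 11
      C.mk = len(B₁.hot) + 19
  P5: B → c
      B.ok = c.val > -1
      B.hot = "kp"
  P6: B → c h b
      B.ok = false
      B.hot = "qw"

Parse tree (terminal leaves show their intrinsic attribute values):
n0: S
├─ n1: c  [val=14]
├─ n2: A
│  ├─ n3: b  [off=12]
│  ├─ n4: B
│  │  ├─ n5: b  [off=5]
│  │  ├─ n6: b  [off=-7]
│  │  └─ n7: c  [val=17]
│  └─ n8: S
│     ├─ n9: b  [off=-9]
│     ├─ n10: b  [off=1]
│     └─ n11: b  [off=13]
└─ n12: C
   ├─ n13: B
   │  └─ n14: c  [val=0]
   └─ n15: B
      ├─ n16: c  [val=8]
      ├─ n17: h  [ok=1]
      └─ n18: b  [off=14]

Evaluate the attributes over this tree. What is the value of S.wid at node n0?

false

1. n1.val = 14  [terminal]
2. n2.idx = 28  [c.val * -1 + 42]
3. n3.off = 12  [terminal]
4. n4.pre = true  [A.idx == 28]
5. n5.off = 5  [terminal]
6. n6.off = -7  [terminal]
7. n7.val = 17  [terminal]
8. n4.ok = true  [b₀.off == 5]
9. n4.hot = "rz"  ["rz"]
10. n9.off = -9  [terminal]
11. n10.off = 1  [terminal]
12. n11.off = 13  [terminal]
13. n8.sig = 18  [b₂.off + b₁.off + 4]
14. n8.wid = true  [b₀.off > -10]
15. n2.hot = 10  [A.idx + S.sig - 36]
16. n12.sig = "wy"  ["wy"]
17. n12.fin = true  [c.val == 14]
18. n13.pre = true  [C.fin == true]
19. n14.val = 0  [terminal]
20. n13.ok = true  [c.val > -1]
21. n13.hot = "kp"  ["kp"]
22. n15.pre = true  [B₀.ok and C.fin]
23. n16.val = 8  [terminal]
24. n17.ok = 1  [terminal]
25. n18.off = 14  [terminal]
26. n15.ok = false  [false]
27. n15.hot = "qw"  ["qw"]
28. n12.hot = -9  [len(B₀.hot) - 11]
29. n12.mk = 21  [len(B₁.hot) + 19]
30. n0.sig = 27  [C.mk + C.hot + 15]
31. n0.wid = false  [A.hot > 10]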